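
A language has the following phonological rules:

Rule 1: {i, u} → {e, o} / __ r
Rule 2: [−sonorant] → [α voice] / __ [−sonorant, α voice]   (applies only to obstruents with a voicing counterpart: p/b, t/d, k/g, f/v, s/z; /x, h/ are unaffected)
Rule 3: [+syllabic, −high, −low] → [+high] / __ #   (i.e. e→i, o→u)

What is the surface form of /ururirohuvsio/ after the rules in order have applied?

ororerohufsiu

Rule 1 (pre-rhotic lowering): /u/ is a high vowel immediately before /r/, so it lowers to [o]. /u/ is a high vowel immediately before /r/, so it lowers to [o]. /i/ is a high vowel immediately before /r/, so it lowers to [e]. /ururirohuvsio/ → ororerohuvsio.
Rule 2 (regressive voicing assimilation): /v/ precedes the voiceless obstruent /s/, so it devoices to [f] by assimilation. /ororerohuvsio/ → ororerohufsio.
Rule 3 (final vowel raising): /o/ is a mid vowel in word-final position, so it raises to [u]. /ororerohufsio/ → ororerohufsiu.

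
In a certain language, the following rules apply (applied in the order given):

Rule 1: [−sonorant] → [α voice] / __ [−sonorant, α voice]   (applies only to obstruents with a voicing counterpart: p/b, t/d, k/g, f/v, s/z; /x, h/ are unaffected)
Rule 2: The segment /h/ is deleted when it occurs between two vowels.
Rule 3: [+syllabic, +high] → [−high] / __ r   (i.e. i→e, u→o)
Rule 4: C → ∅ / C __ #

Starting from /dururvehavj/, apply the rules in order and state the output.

Rule 1 (regressive voicing assimilation): no segment meets the environment; /dururvehavj/ is unchanged.
Rule 2 (intervocalic h-deletion): /h/ occurs between vowels /e/ and /a/, so it deletes. /dururvehavj/ → dururveavj.
Rule 3 (pre-rhotic lowering): /u/ is a high vowel immediately before /r/, so it lowers to [o]. /u/ is a high vowel immediately before /r/, so it lowers to [o]. /dururveavj/ → dororveavj.
Rule 4 (final cluster simplification): /j/ is the second consonant of a word-final cluster /vj/, so it deletes. /dororveavj/ → dororveav.

dororveav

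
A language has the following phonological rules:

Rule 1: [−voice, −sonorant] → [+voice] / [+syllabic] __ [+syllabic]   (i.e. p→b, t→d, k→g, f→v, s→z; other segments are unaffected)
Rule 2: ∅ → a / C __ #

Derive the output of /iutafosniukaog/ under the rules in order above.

iudavosniugaoga

Rule 1 (intervocalic voicing): /t/ is a voiceless obstruent between vowels /u/ and /a/, so it voices to [d]. /f/ is a voiceless obstruent between vowels /a/ and /o/, so it voices to [v]. /k/ is a voiceless obstruent between vowels /u/ and /a/, so it voices to [g]. /iutafosniukaog/ → iudavosniugaog.
Rule 2 (final a-epenthesis): the form ends in the consonant /g/, so [a] is inserted word-finally. /iudavosniugaog/ → iudavosniugaoga.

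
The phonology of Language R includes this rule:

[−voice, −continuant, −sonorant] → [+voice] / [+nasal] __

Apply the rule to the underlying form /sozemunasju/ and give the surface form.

No segment of /sozemunasju/ meets the structural description of the rule, so the form surfaces unchanged.

sozemunasju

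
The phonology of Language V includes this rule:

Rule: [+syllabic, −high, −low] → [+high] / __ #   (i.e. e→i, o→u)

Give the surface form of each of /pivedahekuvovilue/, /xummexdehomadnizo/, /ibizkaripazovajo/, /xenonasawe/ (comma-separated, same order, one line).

/pivedahekuvovilue/: /e/ is a mid vowel in word-final position, so it raises to [i]. → [pivedahekuvovilui].
/xummexdehomadnizo/: /o/ is a mid vowel in word-final position, so it raises to [u]. → [xummexdehomadnizu].
/ibizkaripazovajo/: /o/ is a mid vowel in word-final position, so it raises to [u]. → [ibizkaripazovaju].
/xenonasawe/: /e/ is a mid vowel in word-final position, so it raises to [i]. → [xenonasawi].

pivedahekuvovilui, xummexdehomadnizu, ibizkaripazovaju, xenonasawi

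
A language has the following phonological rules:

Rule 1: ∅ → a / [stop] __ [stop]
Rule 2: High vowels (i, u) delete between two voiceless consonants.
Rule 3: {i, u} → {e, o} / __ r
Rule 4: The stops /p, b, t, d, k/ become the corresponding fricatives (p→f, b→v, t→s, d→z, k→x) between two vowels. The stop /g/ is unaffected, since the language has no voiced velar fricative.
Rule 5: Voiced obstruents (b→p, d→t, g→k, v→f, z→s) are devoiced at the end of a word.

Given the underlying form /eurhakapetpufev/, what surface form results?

eorhaxafesapfef

Rule 1 (stop-cluster a-epenthesis): /t/ and /p/ form a stop–stop cluster, so [a] is inserted between them. /eurhakapetpufev/ → eurhakapetapufev.
Rule 2 (high vowel syncope): /u/ is a high vowel flanked by voiceless consonants /p/ and /f/, so it deletes. /eurhakapetapufev/ → eurhakapetapfev.
Rule 3 (pre-rhotic lowering): /u/ is a high vowel immediately before /r/, so it lowers to [o]. /eurhakapetapfev/ → eorhakapetapfev.
Rule 4 (intervocalic spirantization): /k/ is a stop between vowels /a/ and /a/, so it spirantizes to the fricative [x]. /p/ is a stop between vowels /a/ and /e/, so it spirantizes to the fricative [f]. /t/ is a stop between vowels /e/ and /a/, so it spirantizes to the fricative [s]. /eorhakapetapfev/ → eorhaxafesapfev.
Rule 5 (final devoicing): /v/ is a voiced obstruent in word-final position, so it devoices to [f]. /eorhaxafesapfev/ → eorhaxafesapfef.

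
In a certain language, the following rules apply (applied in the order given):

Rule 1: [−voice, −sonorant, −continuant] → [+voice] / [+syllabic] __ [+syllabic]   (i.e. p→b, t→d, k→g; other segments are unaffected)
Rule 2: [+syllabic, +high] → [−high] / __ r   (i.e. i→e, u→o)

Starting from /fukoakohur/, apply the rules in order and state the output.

fugoagohor

Rule 1 (intervocalic voicing): /k/ is a voiceless stop between vowels /u/ and /o/, so it voices to [g]. /k/ is a voiceless stop between vowels /a/ and /o/, so it voices to [g]. /fukoakohur/ → fugoagohur.
Rule 2 (pre-rhotic lowering): /u/ is a high vowel immediately before /r/, so it lowers to [o]. /fugoagohur/ → fugoagohor.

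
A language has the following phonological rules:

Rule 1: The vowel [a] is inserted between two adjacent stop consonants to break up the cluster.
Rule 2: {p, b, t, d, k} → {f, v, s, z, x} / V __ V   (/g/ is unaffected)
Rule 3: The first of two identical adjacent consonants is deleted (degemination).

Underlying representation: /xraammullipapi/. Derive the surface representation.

Rule 1 (stop-cluster a-epenthesis): no segment meets the environment; /xraammullipapi/ is unchanged.
Rule 2 (intervocalic spirantization): /p/ is a stop between vowels /i/ and /a/, so it spirantizes to the fricative [f]. /p/ is a stop between vowels /a/ and /i/, so it spirantizes to the fricative [f]. /xraammullipapi/ → xraammullifafi.
Rule 3 (degemination): /mm/ is a geminate; the first /m/ deletes. /ll/ is a geminate; the first /l/ deletes. /xraammullifafi/ → xraamulifafi.

xraamulifafi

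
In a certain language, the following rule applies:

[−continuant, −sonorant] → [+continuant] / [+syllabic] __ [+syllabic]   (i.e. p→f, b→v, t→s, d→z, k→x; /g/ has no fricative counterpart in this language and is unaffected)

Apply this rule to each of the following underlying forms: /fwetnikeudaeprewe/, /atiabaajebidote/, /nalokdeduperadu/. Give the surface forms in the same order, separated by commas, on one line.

fwetnixeuzaeprewe, asiavaajevizose, nalokdezuferazu

/fwetnikeudaeprewe/: /k/ is a stop between vowels /i/ and /e/, so it spirantizes to the fricative [x]. /d/ is a stop between vowels /u/ and /a/, so it spirantizes to the fricative [z]. → [fwetnixeuzaeprewe].
/atiabaajebidote/: /t/ is a stop between vowels /a/ and /i/, so it spirantizes to the fricative [s]. /b/ is a stop between vowels /a/ and /a/, so it spirantizes to the fricative [v]. /b/ is a stop between vowels /e/ and /i/, so it spirantizes to the fricative [v]. /d/ is a stop between vowels /i/ and /o/, so it spirantizes to the fricative [z]. /t/ is a stop between vowels /o/ and /e/, so it spirantizes to the fricative [s]. → [asiavaajevizose].
/nalokdeduperadu/: /d/ is a stop between vowels /e/ and /u/, so it spirantizes to the fricative [z]. /p/ is a stop between vowels /u/ and /e/, so it spirantizes to the fricative [f]. /d/ is a stop between vowels /a/ and /u/, so it spirantizes to the fricative [z]. → [nalokdezuferazu].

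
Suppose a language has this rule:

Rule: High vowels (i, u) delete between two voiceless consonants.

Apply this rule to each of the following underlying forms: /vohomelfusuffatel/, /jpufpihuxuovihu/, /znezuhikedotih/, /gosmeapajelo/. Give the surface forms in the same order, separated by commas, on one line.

vohomelfsffatel, jpfphxuovihu, znezuhkedoth, gosmeapajelo

/vohomelfusuffatel/: /u/ is a high vowel flanked by voiceless consonants /f/ and /s/, so it deletes. /u/ is a high vowel flanked by voiceless consonants /s/ and /f/, so it deletes. → [vohomelfsffatel].
/jpufpihuxuovihu/: /u/ is a high vowel flanked by voiceless consonants /p/ and /f/, so it deletes. /i/ is a high vowel flanked by voiceless consonants /p/ and /h/, so it deletes. /u/ is a high vowel flanked by voiceless consonants /h/ and /x/, so it deletes. → [jpfphxuovihu].
/znezuhikedotih/: /i/ is a high vowel flanked by voiceless consonants /h/ and /k/, so it deletes. /i/ is a high vowel flanked by voiceless consonants /t/ and /h/, so it deletes. → [znezuhkedoth].
/gosmeapajelo/: the rule's environment is not met; surfaces unchanged as [gosmeapajelo].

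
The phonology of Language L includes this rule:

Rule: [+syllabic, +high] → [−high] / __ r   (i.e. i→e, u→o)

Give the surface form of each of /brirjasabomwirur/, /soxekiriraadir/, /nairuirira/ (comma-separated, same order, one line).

brerjasabomweror, soxekereraader, naeruerera

/brirjasabomwirur/: /i/ is a high vowel immediately before /r/, so it lowers to [e]. /i/ is a high vowel immediately before /r/, so it lowers to [e]. /u/ is a high vowel immediately before /r/, so it lowers to [o]. → [brerjasabomweror].
/soxekiriraadir/: /i/ is a high vowel immediately before /r/, so it lowers to [e]. /i/ is a high vowel immediately before /r/, so it lowers to [e]. /i/ is a high vowel immediately before /r/, so it lowers to [e]. → [soxekereraader].
/nairuirira/: /i/ is a high vowel immediately before /r/, so it lowers to [e]. /i/ is a high vowel immediately before /r/, so it lowers to [e]. /i/ is a high vowel immediately before /r/, so it lowers to [e]. → [naeruerera].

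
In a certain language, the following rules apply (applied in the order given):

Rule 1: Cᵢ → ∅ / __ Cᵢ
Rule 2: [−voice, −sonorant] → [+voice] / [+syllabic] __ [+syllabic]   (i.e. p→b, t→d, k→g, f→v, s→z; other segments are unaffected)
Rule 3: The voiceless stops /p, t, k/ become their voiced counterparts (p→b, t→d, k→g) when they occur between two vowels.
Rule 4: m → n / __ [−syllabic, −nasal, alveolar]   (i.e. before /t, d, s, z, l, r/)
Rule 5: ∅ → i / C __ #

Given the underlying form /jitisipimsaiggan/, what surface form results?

jidizibinsaigani

Rule 1 (degemination): /gg/ is a geminate; the first /g/ deletes. /jitisipimsaiggan/ → jitisipimsaigan.
Rule 2 (intervocalic voicing): /t/ is a voiceless obstruent between vowels /i/ and /i/, so it voices to [d]. /s/ is a voiceless obstruent between vowels /i/ and /i/, so it voices to [z]. /p/ is a voiceless obstruent between vowels /i/ and /i/, so it voices to [b]. /jitisipimsaigan/ → jidizibimsaigan.
Rule 3 (intervocalic voicing): no segment meets the environment; /jidizibimsaigan/ is unchanged.
Rule 4 (nasal place assimilation): /m/ precedes the alveolar consonant /s/, so it assimilates in place to [n]. /jidizibimsaigan/ → jidizibinsaigan.
Rule 5 (final i-epenthesis): the form ends in the consonant /n/, so [i] is inserted word-finally. /jidizibinsaigan/ → jidizibinsaigani.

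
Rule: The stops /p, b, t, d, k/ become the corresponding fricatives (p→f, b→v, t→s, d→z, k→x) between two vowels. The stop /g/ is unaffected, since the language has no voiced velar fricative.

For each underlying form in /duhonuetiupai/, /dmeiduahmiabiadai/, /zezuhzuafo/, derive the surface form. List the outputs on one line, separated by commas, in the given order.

duhonuesiufai, dmeizuahmiaviazai, zezuhzuafo

/duhonuetiupai/: /t/ is a stop between vowels /e/ and /i/, so it spirantizes to the fricative [s]. /p/ is a stop between vowels /u/ and /a/, so it spirantizes to the fricative [f]. → [duhonuesiufai].
/dmeiduahmiabiadai/: /d/ is a stop between vowels /i/ and /u/, so it spirantizes to the fricative [z]. /b/ is a stop between vowels /a/ and /i/, so it spirantizes to the fricative [v]. /d/ is a stop between vowels /a/ and /a/, so it spirantizes to the fricative [z]. → [dmeizuahmiaviazai].
/zezuhzuafo/: the rule's environment is not met; surfaces unchanged as [zezuhzuafo].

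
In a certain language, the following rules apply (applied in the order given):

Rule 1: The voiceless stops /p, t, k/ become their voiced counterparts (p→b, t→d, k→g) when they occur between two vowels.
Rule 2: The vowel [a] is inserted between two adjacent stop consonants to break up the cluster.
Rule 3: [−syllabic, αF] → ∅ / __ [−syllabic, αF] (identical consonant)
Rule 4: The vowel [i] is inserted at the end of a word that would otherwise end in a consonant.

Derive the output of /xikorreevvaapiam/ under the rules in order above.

Rule 1 (intervocalic voicing): /k/ is a voiceless stop between vowels /i/ and /o/, so it voices to [g]. /p/ is a voiceless stop between vowels /a/ and /i/, so it voices to [b]. /xikorreevvaapiam/ → xigorreevvaabiam.
Rule 2 (stop-cluster a-epenthesis): no segment meets the environment; /xigorreevvaabiam/ is unchanged.
Rule 3 (degemination): /rr/ is a geminate; the first /r/ deletes. /vv/ is a geminate; the first /v/ deletes. /xigorreevvaabiam/ → xigoreevaabiam.
Rule 4 (final i-epenthesis): the form ends in the consonant /m/, so [i] is inserted word-finally. /xigoreevaabiam/ → xigoreevaabiami.

xigoreevaabiami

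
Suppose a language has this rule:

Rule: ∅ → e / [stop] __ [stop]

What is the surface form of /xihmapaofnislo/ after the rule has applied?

xihmapaofnislo

No segment of /xihmapaofnislo/ meets the structural description of the rule, so the form surfaces unchanged.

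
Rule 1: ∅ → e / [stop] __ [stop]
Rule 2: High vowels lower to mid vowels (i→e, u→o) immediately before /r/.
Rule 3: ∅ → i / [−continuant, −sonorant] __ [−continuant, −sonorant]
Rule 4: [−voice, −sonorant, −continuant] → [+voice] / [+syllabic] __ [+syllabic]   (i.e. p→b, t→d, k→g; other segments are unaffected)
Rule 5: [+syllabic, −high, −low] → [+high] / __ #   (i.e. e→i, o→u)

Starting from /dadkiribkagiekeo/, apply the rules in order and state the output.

dadegeribegagiegeu

Rule 1 (stop-cluster e-epenthesis): /d/ and /k/ form a stop–stop cluster, so [e] is inserted between them. /b/ and /k/ form a stop–stop cluster, so [e] is inserted between them. /dadkiribkagiekeo/ → dadekiribekagiekeo.
Rule 2 (pre-rhotic lowering): /i/ is a high vowel immediately before /r/, so it lowers to [e]. /dadekiribekagiekeo/ → dadekeribekagiekeo.
Rule 3 (stop-cluster i-epenthesis): no segment meets the environment; /dadekeribekagiekeo/ is unchanged.
Rule 4 (intervocalic voicing): /k/ is a voiceless stop between vowels /e/ and /e/, so it voices to [g]. /k/ is a voiceless stop between vowels /e/ and /a/, so it voices to [g]. /k/ is a voiceless stop between vowels /e/ and /e/, so it voices to [g]. /dadekeribekagiekeo/ → dadegeribegagiegeo.
Rule 5 (final vowel raising): /o/ is a mid vowel in word-final position, so it raises to [u]. /dadegeribegagiegeo/ → dadegeribegagiegeu.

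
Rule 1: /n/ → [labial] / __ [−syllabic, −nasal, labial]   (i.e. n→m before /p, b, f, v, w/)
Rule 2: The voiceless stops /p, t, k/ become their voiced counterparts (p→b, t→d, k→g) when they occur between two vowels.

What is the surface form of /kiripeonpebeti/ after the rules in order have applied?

kiribeompebedi

Rule 1 (nasal place assimilation): /n/ precedes the labial consonant /p/, so it assimilates in place to [m]. /kiripeonpebeti/ → kiripeompebeti.
Rule 2 (intervocalic voicing): /p/ is a voiceless stop between vowels /i/ and /e/, so it voices to [b]. /t/ is a voiceless stop between vowels /e/ and /i/, so it voices to [d]. /kiripeompebeti/ → kiribeompebedi.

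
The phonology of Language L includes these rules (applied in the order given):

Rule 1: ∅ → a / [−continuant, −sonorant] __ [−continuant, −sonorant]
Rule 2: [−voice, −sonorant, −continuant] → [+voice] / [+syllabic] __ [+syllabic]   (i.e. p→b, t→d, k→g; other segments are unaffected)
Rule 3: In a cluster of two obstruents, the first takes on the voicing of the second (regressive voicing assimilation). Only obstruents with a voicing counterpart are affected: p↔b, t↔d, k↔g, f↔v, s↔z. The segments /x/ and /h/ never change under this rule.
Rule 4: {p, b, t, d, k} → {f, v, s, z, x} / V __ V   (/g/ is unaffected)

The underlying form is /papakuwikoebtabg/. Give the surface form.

Rule 1 (stop-cluster a-epenthesis): /b/ and /t/ form a stop–stop cluster, so [a] is inserted between them. /b/ and /g/ form a stop–stop cluster, so [a] is inserted between them. /papakuwikoebtabg/ → papakuwikoebatabag.
Rule 2 (intervocalic voicing): /p/ is a voiceless stop between vowels /a/ and /a/, so it voices to [b]. /k/ is a voiceless stop between vowels /a/ and /u/, so it voices to [g]. /k/ is a voiceless stop between vowels /i/ and /o/, so it voices to [g]. /t/ is a voiceless stop between vowels /a/ and /a/, so it voices to [d]. /papakuwikoebatabag/ → pabaguwigoebadabag.
Rule 3 (regressive voicing assimilation): no segment meets the environment; /pabaguwigoebadabag/ is unchanged.
Rule 4 (intervocalic spirantization): /b/ is a stop between vowels /a/ and /a/, so it spirantizes to the fricative [v]. /b/ is a stop between vowels /e/ and /a/, so it spirantizes to the fricative [v]. /d/ is a stop between vowels /a/ and /a/, so it spirantizes to the fricative [z]. /b/ is a stop between vowels /a/ and /a/, so it spirantizes to the fricative [v]. /pabaguwigoebadabag/ → pavaguwigoevazavag.

pavaguwigoevazavag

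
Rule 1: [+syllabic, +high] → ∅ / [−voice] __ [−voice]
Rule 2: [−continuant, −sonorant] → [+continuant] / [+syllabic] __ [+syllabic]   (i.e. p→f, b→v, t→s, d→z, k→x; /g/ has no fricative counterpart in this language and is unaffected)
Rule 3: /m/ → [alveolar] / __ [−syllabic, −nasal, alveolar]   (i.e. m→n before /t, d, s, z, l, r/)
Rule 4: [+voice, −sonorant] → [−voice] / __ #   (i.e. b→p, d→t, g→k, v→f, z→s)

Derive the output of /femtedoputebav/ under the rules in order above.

Rule 1 (high vowel syncope): /u/ is a high vowel flanked by voiceless consonants /p/ and /t/, so it deletes. /femtedoputebav/ → femtedoptebav.
Rule 2 (intervocalic spirantization): /d/ is a stop between vowels /e/ and /o/, so it spirantizes to the fricative [z]. /b/ is a stop between vowels /e/ and /a/, so it spirantizes to the fricative [v]. /femtedoptebav/ → femtezoptevav.
Rule 3 (nasal place assimilation): /m/ precedes the alveolar consonant /t/, so it assimilates in place to [n]. /femtezoptevav/ → fentezoptevav.
Rule 4 (final devoicing): /v/ is a voiced obstruent in word-final position, so it devoices to [f]. /fentezoptevav/ → fentezoptevaf.

fentezoptevaf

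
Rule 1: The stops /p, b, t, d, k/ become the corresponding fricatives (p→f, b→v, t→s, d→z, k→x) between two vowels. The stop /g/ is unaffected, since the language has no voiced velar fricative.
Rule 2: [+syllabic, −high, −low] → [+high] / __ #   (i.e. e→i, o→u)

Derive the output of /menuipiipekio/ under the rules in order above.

Rule 1 (intervocalic spirantization): /p/ is a stop between vowels /i/ and /i/, so it spirantizes to the fricative [f]. /p/ is a stop between vowels /i/ and /e/, so it spirantizes to the fricative [f]. /k/ is a stop between vowels /e/ and /i/, so it spirantizes to the fricative [x]. /menuipiipekio/ → menuifiifexio.
Rule 2 (final vowel raising): /o/ is a mid vowel in word-final position, so it raises to [u]. /menuifiifexio/ → menuifiifexiu.

menuifiifexiu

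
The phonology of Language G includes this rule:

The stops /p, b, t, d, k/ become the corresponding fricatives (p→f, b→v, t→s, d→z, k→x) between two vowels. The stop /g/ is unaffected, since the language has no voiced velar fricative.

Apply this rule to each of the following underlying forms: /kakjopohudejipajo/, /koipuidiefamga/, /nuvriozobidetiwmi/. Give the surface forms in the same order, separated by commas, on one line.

/kakjopohudejipajo/: /p/ is a stop between vowels /o/ and /o/, so it spirantizes to the fricative [f]. /d/ is a stop between vowels /u/ and /e/, so it spirantizes to the fricative [z]. /p/ is a stop between vowels /i/ and /a/, so it spirantizes to the fricative [f]. → [kakjofohuzejifajo].
/koipuidiefamga/: /p/ is a stop between vowels /i/ and /u/, so it spirantizes to the fricative [f]. /d/ is a stop between vowels /i/ and /i/, so it spirantizes to the fricative [z]. → [koifuiziefamga].
/nuvriozobidetiwmi/: /b/ is a stop between vowels /o/ and /i/, so it spirantizes to the fricative [v]. /d/ is a stop between vowels /i/ and /e/, so it spirantizes to the fricative [z]. /t/ is a stop between vowels /e/ and /i/, so it spirantizes to the fricative [s]. → [nuvriozovizesiwmi].

kakjofohuzejifajo, koifuiziefamga, nuvriozovizesiwmi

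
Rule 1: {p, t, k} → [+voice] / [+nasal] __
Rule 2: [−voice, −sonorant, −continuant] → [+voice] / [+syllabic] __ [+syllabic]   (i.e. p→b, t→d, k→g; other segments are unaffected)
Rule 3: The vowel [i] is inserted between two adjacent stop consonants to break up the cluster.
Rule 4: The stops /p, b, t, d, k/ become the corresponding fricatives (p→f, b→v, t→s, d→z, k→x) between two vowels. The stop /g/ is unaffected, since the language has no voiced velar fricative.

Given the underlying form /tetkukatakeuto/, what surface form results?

tesixugazageuzo

Rule 1 (post-nasal voicing): no segment meets the environment; /tetkukatakeuto/ is unchanged.
Rule 2 (intervocalic voicing): /k/ is a voiceless stop between vowels /u/ and /a/, so it voices to [g]. /t/ is a voiceless stop between vowels /a/ and /a/, so it voices to [d]. /k/ is a voiceless stop between vowels /a/ and /e/, so it voices to [g]. /t/ is a voiceless stop between vowels /u/ and /o/, so it voices to [d]. /tetkukatakeuto/ → tetkugadageudo.
Rule 3 (stop-cluster i-epenthesis): /t/ and /k/ form a stop–stop cluster, so [i] is inserted between them. /tetkugadageudo/ → tetikugadageudo.
Rule 4 (intervocalic spirantization): /t/ is a stop between vowels /e/ and /i/, so it spirantizes to the fricative [s]. /k/ is a stop between vowels /i/ and /u/, so it spirantizes to the fricative [x]. /d/ is a stop between vowels /a/ and /a/, so it spirantizes to the fricative [z]. /d/ is a stop between vowels /u/ and /o/, so it spirantizes to the fricative [z]. /tetikugadageudo/ → tesixugazageuzo.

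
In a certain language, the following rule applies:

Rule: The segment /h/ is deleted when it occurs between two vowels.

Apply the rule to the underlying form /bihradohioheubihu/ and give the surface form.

bihradoioeubiu

/h/ occurs between vowels /o/ and /i/, so it deletes.
/h/ occurs between vowels /o/ and /e/, so it deletes.
/h/ occurs between vowels /i/ and /u/, so it deletes.
The other instance of /h/ does not occur in the required environment and remains unchanged.
Surface form: [bihradoioeubiu].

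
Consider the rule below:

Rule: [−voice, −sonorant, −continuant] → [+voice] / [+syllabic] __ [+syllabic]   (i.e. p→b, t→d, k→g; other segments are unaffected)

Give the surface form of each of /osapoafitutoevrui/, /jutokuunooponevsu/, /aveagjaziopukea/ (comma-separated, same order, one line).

/osapoafitutoevrui/: /p/ is a voiceless stop between vowels /a/ and /o/, so it voices to [b]. /t/ is a voiceless stop between vowels /i/ and /u/, so it voices to [d]. /t/ is a voiceless stop between vowels /u/ and /o/, so it voices to [d]. → [osaboafidudoevrui].
/jutokuunooponevsu/: /t/ is a voiceless stop between vowels /u/ and /o/, so it voices to [d]. /k/ is a voiceless stop between vowels /o/ and /u/, so it voices to [g]. /p/ is a voiceless stop between vowels /o/ and /o/, so it voices to [b]. → [judoguunoobonevsu].
/aveagjaziopukea/: /p/ is a voiceless stop between vowels /o/ and /u/, so it voices to [b]. /k/ is a voiceless stop between vowels /u/ and /e/, so it voices to [g]. → [aveagjaziobugea].

osaboafidudoevrui, judoguunoobonevsu, aveagjaziobugea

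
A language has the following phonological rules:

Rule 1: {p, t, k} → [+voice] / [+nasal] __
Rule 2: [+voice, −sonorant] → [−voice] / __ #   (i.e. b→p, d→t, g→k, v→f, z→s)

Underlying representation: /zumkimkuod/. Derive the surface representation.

Rule 1 (post-nasal voicing): /k/ is a voiceless stop immediately after the nasal /m/, so it voices to [g]. /k/ is a voiceless stop immediately after the nasal /m/, so it voices to [g]. /zumkimkuod/ → zumgimguod.
Rule 2 (final devoicing): /d/ is a voiced obstruent in word-final position, so it devoices to [t]. /zumgimguod/ → zumgimguot.

zumgimguot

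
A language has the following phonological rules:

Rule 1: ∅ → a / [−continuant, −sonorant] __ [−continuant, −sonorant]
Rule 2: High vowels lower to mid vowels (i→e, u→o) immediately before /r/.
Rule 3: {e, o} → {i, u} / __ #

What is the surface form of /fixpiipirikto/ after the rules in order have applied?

Rule 1 (stop-cluster a-epenthesis): /k/ and /t/ form a stop–stop cluster, so [a] is inserted between them. /fixpiipirikto/ → fixpiipirikato.
Rule 2 (pre-rhotic lowering): /i/ is a high vowel immediately before /r/, so it lowers to [e]. /fixpiipirikato/ → fixpiiperikato.
Rule 3 (final vowel raising): /o/ is a mid vowel in word-final position, so it raises to [u]. /fixpiiperikato/ → fixpiiperikatu.

fixpiiperikatu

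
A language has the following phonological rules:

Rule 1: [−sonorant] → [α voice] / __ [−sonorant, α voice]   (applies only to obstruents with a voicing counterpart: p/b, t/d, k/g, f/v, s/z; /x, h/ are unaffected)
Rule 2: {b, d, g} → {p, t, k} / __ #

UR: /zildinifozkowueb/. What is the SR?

Rule 1 (regressive voicing assimilation): /z/ precedes the voiceless obstruent /k/, so it devoices to [s] by assimilation. /zildinifozkowueb/ → zildinifoskowueb.
Rule 2 (final devoicing): /b/ is a voiced stop in word-final position, so it devoices to [p]. /zildinifoskowueb/ → zildinifoskowuep.

zildinifoskowuep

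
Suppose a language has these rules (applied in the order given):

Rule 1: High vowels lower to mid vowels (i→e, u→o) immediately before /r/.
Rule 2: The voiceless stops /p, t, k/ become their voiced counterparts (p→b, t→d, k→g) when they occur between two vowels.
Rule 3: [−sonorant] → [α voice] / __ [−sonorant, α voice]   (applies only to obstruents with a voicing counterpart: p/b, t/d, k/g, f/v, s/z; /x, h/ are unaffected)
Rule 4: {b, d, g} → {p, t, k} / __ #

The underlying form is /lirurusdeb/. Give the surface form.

leroruzdep

Rule 1 (pre-rhotic lowering): /i/ is a high vowel immediately before /r/, so it lowers to [e]. /u/ is a high vowel immediately before /r/, so it lowers to [o]. /lirurusdeb/ → lerorusdeb.
Rule 2 (intervocalic voicing): no segment meets the environment; /lerorusdeb/ is unchanged.
Rule 3 (regressive voicing assimilation): /s/ precedes the voiced obstruent /d/, so it voices to [z] by assimilation. /lerorusdeb/ → leroruzdeb.
Rule 4 (final devoicing): /b/ is a voiced stop in word-final position, so it devoices to [p]. /leroruzdeb/ → leroruzdep.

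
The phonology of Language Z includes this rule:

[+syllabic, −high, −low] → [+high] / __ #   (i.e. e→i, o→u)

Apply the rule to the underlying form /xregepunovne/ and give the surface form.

/e/ is a mid vowel in word-final position, so it raises to [i].
The other instances of /e/, /o/ do not occur in the required environment and remain unchanged.
Surface form: [xregepunovni].

xregepunovni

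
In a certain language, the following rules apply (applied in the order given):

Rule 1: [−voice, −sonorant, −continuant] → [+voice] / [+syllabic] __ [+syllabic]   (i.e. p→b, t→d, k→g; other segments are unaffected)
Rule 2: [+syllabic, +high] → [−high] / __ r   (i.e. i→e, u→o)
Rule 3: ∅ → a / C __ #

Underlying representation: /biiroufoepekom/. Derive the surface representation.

Rule 1 (intervocalic voicing): /p/ is a voiceless stop between vowels /e/ and /e/, so it voices to [b]. /k/ is a voiceless stop between vowels /e/ and /o/, so it voices to [g]. /biiroufoepekom/ → biiroufoebegom.
Rule 2 (pre-rhotic lowering): /i/ is a high vowel immediately before /r/, so it lowers to [e]. /biiroufoebegom/ → bieroufoebegom.
Rule 3 (final a-epenthesis): the form ends in the consonant /m/, so [a] is inserted word-finally. /bieroufoebegom/ → bieroufoebegoma.

bieroufoebegoma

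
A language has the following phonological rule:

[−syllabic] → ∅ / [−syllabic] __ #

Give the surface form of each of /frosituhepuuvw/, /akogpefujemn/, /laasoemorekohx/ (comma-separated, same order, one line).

/frosituhepuuvw/: /w/ is the second consonant of a word-final cluster /vw/, so it deletes. → [frosituhepuuv].
/akogpefujemn/: /n/ is the second consonant of a word-final cluster /mn/, so it deletes. → [akogpefujem].
/laasoemorekohx/: /x/ is the second consonant of a word-final cluster /hx/, so it deletes. → [laasoemorekoh].

frosituhepuuv, akogpefujem, laasoemorekoh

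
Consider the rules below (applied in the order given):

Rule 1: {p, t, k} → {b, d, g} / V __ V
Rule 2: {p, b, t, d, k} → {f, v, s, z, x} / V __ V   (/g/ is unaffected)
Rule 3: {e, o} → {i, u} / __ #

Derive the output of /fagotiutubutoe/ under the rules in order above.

Rule 1 (intervocalic voicing): /t/ is a voiceless stop between vowels /o/ and /i/, so it voices to [d]. /t/ is a voiceless stop between vowels /u/ and /u/, so it voices to [d]. /t/ is a voiceless stop between vowels /u/ and /o/, so it voices to [d]. /fagotiutubutoe/ → fagodiudubudoe.
Rule 2 (intervocalic spirantization): /d/ is a stop between vowels /o/ and /i/, so it spirantizes to the fricative [z]. /d/ is a stop between vowels /u/ and /u/, so it spirantizes to the fricative [z]. /b/ is a stop between vowels /u/ and /u/, so it spirantizes to the fricative [v]. /d/ is a stop between vowels /u/ and /o/, so it spirantizes to the fricative [z]. /fagodiudubudoe/ → fagoziuzuvuzoe.
Rule 3 (final vowel raising): /e/ is a mid vowel in word-final position, so it raises to [i]. /fagoziuzuvuzoe/ → fagoziuzuvuzoi.

fagoziuzuvuzoi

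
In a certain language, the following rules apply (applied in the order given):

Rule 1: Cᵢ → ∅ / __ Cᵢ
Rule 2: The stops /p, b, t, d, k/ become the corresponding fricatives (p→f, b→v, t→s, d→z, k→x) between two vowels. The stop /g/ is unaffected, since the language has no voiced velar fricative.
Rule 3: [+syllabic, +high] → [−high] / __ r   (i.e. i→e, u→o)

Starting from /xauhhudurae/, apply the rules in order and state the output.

Rule 1 (degemination): /hh/ is a geminate; the first /h/ deletes. /xauhhudurae/ → xauhudurae.
Rule 2 (intervocalic spirantization): /d/ is a stop between vowels /u/ and /u/, so it spirantizes to the fricative [z]. /xauhudurae/ → xauhuzurae.
Rule 3 (pre-rhotic lowering): /u/ is a high vowel immediately before /r/, so it lowers to [o]. /xauhuzurae/ → xauhuzorae.

xauhuzorae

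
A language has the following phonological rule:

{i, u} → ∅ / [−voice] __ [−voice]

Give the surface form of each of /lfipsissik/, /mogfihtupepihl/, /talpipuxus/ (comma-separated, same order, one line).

lfpsssk, mogfhtpephl, talppxs

/lfipsissik/: /i/ is a high vowel flanked by voiceless consonants /f/ and /p/, so it deletes. /i/ is a high vowel flanked by voiceless consonants /s/ and /s/, so it deletes. /i/ is a high vowel flanked by voiceless consonants /s/ and /k/, so it deletes. → [lfpsssk].
/mogfihtupepihl/: /i/ is a high vowel flanked by voiceless consonants /f/ and /h/, so it deletes. /u/ is a high vowel flanked by voiceless consonants /t/ and /p/, so it deletes. /i/ is a high vowel flanked by voiceless consonants /p/ and /h/, so it deletes. → [mogfhtpephl].
/talpipuxus/: /i/ is a high vowel flanked by voiceless consonants /p/ and /p/, so it deletes. /u/ is a high vowel flanked by voiceless consonants /p/ and /x/, so it deletes. /u/ is a high vowel flanked by voiceless consonants /x/ and /s/, so it deletes. → [talppxs].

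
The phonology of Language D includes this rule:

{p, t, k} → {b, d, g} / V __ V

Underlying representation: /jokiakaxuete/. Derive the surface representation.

jogiagaxuede

/k/ is a voiceless stop between vowels /o/ and /i/, so it voices to [g].
/k/ is a voiceless stop between vowels /a/ and /a/, so it voices to [g].
/t/ is a voiceless stop between vowels /e/ and /e/, so it voices to [d].
Surface form: [jogiagaxuede].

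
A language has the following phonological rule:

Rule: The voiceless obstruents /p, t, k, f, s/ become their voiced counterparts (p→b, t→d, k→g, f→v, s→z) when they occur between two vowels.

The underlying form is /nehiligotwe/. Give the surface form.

nehiligotwe

No segment of /nehiligotwe/ meets the structural description of the rule, so the form surfaces unchanged.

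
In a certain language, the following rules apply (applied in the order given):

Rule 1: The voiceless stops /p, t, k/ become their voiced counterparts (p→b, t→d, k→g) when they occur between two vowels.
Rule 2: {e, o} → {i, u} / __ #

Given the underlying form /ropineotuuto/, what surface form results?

robineoduudu

Rule 1 (intervocalic voicing): /p/ is a voiceless stop between vowels /o/ and /i/, so it voices to [b]. /t/ is a voiceless stop between vowels /o/ and /u/, so it voices to [d]. /t/ is a voiceless stop between vowels /u/ and /o/, so it voices to [d]. /ropineotuuto/ → robineoduudo.
Rule 2 (final vowel raising): /o/ is a mid vowel in word-final position, so it raises to [u]. /robineoduudo/ → robineoduudu.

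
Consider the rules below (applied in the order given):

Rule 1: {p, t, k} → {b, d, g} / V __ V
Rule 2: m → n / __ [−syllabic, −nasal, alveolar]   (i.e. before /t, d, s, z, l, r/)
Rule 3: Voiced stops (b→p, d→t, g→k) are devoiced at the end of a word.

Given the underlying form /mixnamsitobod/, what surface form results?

mixnansidobot

Rule 1 (intervocalic voicing): /t/ is a voiceless stop between vowels /i/ and /o/, so it voices to [d]. /mixnamsitobod/ → mixnamsidobod.
Rule 2 (nasal place assimilation): /m/ precedes the alveolar consonant /s/, so it assimilates in place to [n]. /mixnamsidobod/ → mixnansidobod.
Rule 3 (final devoicing): /d/ is a voiced stop in word-final position, so it devoices to [t]. /mixnansidobod/ → mixnansidobot.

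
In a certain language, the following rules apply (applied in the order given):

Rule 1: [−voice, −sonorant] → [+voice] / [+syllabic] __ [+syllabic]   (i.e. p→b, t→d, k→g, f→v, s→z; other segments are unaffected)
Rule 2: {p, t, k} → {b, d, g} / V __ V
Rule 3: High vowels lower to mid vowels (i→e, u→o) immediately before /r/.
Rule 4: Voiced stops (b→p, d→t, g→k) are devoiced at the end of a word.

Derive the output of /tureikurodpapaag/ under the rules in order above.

toreigorodpabaak

Rule 1 (intervocalic voicing): /k/ is a voiceless obstruent between vowels /i/ and /u/, so it voices to [g]. /p/ is a voiceless obstruent between vowels /a/ and /a/, so it voices to [b]. /tureikurodpapaag/ → tureigurodpabaag.
Rule 2 (intervocalic voicing): no segment meets the environment; /tureigurodpabaag/ is unchanged.
Rule 3 (pre-rhotic lowering): /u/ is a high vowel immediately before /r/, so it lowers to [o]. /u/ is a high vowel immediately before /r/, so it lowers to [o]. /tureigurodpabaag/ → toreigorodpabaag.
Rule 4 (final devoicing): /g/ is a voiced stop in word-final position, so it devoices to [k]. /toreigorodpabaag/ → toreigorodpabaak.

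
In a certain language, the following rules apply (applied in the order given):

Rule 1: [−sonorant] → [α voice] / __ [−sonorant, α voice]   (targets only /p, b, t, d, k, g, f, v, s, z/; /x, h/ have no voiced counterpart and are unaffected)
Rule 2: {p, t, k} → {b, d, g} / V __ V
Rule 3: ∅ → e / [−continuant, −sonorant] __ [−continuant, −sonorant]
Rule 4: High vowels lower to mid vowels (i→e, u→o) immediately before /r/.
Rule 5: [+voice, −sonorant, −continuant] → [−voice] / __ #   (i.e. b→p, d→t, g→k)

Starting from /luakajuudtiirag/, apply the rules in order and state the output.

Rule 1 (regressive voicing assimilation): /d/ precedes the voiceless obstruent /t/, so it devoices to [t] by assimilation. /luakajuudtiirag/ → luakajuuttiirag.
Rule 2 (intervocalic voicing): /k/ is a voiceless stop between vowels /a/ and /a/, so it voices to [g]. /luakajuuttiirag/ → luagajuuttiirag.
Rule 3 (stop-cluster e-epenthesis): /t/ and /t/ form a stop–stop cluster, so [e] is inserted between them. /luagajuuttiirag/ → luagajuutetiirag.
Rule 4 (pre-rhotic lowering): /i/ is a high vowel immediately before /r/, so it lowers to [e]. /luagajuutetiirag/ → luagajuutetierag.
Rule 5 (final devoicing): /g/ is a voiced stop in word-final position, so it devoices to [k]. /luagajuutetierag/ → luagajuutetierak.

luagajuutetierak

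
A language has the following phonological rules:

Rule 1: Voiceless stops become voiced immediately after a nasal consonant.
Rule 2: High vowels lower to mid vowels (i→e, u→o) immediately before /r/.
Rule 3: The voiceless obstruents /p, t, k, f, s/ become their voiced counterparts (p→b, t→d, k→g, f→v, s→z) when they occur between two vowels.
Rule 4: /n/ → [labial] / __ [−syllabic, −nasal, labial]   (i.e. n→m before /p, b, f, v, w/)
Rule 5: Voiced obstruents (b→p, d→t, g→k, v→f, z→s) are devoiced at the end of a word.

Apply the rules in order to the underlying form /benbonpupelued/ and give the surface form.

Rule 1 (post-nasal voicing): /p/ is a voiceless stop immediately after the nasal /n/, so it voices to [b]. /benbonpupelued/ → benbonbupelued.
Rule 2 (pre-rhotic lowering): no segment meets the environment; /benbonbupelued/ is unchanged.
Rule 3 (intervocalic voicing): /p/ is a voiceless obstruent between vowels /u/ and /e/, so it voices to [b]. /benbonbupelued/ → benbonbubelued.
Rule 4 (nasal place assimilation): /n/ precedes the labial consonant /b/, so it assimilates in place to [m]. /n/ precedes the labial consonant /b/, so it assimilates in place to [m]. /benbonbubelued/ → bembombubelued.
Rule 5 (final devoicing): /d/ is a voiced obstruent in word-final position, so it devoices to [t]. /bembombubelued/ → bembombubeluet.

bembombubeluet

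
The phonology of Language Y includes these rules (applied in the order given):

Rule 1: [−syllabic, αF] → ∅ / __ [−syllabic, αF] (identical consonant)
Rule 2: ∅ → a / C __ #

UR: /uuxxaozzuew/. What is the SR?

uuxaozuewa

Rule 1 (degemination): /xx/ is a geminate; the first /x/ deletes. /zz/ is a geminate; the first /z/ deletes. /uuxxaozzuew/ → uuxaozuew.
Rule 2 (final a-epenthesis): the form ends in the consonant /w/, so [a] is inserted word-finally. /uuxaozuew/ → uuxaozuewa.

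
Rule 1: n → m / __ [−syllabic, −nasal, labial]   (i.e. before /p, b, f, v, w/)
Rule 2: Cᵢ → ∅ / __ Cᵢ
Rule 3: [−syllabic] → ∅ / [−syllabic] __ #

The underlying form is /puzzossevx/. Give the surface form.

Rule 1 (nasal place assimilation): no segment meets the environment; /puzzossevx/ is unchanged.
Rule 2 (degemination): /zz/ is a geminate; the first /z/ deletes. /ss/ is a geminate; the first /s/ deletes. /puzzossevx/ → puzosevx.
Rule 3 (final cluster simplification): /x/ is the second consonant of a word-final cluster /vx/, so it deletes. /puzosevx/ → puzosev.

puzosev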